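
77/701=77/701 = 0.11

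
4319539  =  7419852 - 3100313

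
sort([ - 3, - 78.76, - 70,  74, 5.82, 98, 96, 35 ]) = [-78.76  , - 70 , - 3, 5.82,  35, 74, 96, 98 ]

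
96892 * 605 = 58619660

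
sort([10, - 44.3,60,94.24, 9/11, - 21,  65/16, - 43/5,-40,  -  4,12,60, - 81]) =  [  -  81 , - 44.3, - 40,  -  21, - 43/5,-4,9/11, 65/16,10, 12, 60 , 60, 94.24]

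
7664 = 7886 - 222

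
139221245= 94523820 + 44697425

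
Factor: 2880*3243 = 2^6*3^3*5^1*23^1*47^1 = 9339840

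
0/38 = 0 = 0.00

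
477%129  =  90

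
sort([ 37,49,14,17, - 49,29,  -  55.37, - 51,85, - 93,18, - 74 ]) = [ - 93, - 74, - 55.37, - 51,-49,14  ,  17, 18,29,37,49,85]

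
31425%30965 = 460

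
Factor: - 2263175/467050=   -  2^( - 1)*9341^( - 1)*90527^1 = - 90527/18682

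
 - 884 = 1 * ( -884)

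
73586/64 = 36793/32 = 1149.78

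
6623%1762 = 1337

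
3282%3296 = 3282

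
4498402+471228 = 4969630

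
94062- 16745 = 77317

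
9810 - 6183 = 3627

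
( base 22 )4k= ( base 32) 3c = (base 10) 108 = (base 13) 84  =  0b1101100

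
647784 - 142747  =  505037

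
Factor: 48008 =2^3*17^1*353^1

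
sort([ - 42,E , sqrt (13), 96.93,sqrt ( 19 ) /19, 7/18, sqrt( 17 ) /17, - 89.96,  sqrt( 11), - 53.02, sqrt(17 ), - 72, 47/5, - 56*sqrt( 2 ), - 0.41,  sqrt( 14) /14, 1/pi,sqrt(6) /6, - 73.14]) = [- 89.96 , -56*sqrt( 2 ), - 73.14, - 72, - 53.02, - 42,- 0.41,sqrt( 19) /19,sqrt(17) /17, sqrt( 14)/14, 1/pi,7/18,sqrt(6 ) /6, E , sqrt( 11), sqrt( 13), sqrt( 17),47/5, 96.93]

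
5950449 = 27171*219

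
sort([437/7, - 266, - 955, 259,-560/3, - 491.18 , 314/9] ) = [ - 955, - 491.18, - 266, - 560/3, 314/9,437/7, 259] 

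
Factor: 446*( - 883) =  - 2^1*223^1*883^1 =- 393818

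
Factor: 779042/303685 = 2^1*5^( - 1 )*11^1*17^1*2083^1*60737^( - 1) 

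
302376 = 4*75594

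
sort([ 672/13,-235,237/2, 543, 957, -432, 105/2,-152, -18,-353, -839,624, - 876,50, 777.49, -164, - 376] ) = [ - 876, - 839, - 432, - 376 , - 353, - 235,-164 , - 152,-18,  50,  672/13, 105/2,237/2, 543, 624,777.49, 957] 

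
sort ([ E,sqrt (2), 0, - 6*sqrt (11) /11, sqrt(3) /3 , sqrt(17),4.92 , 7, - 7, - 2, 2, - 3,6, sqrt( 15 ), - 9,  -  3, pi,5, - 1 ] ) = [ - 9,- 7, - 3, - 3, - 2, - 6*sqrt( 11) /11, - 1, 0,sqrt (3) /3, sqrt( 2), 2,E,pi, sqrt( 15 ),  sqrt( 17), 4.92 , 5 , 6,7]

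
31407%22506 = 8901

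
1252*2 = 2504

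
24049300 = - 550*( - 43726)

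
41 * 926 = 37966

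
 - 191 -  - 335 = 144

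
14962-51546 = - 36584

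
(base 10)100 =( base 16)64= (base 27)3j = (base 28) 3G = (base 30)3a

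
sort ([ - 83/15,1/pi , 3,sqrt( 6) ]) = [ - 83/15,  1/pi, sqrt(6),3]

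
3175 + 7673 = 10848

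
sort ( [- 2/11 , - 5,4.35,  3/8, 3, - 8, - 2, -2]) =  [ - 8, - 5, - 2, - 2 , - 2/11, 3/8, 3, 4.35]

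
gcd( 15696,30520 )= 872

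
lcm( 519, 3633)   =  3633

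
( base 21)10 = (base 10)21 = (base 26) l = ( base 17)14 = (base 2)10101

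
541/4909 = 541/4909 = 0.11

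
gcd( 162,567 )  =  81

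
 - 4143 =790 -4933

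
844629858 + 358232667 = 1202862525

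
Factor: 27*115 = 3105 = 3^3*5^1*23^1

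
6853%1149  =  1108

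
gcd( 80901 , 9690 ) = 3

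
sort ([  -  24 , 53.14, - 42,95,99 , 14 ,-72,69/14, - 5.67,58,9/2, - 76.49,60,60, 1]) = [ - 76.49, - 72, - 42, - 24, - 5.67,1, 9/2,69/14, 14,  53.14,58, 60,60,95,99]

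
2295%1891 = 404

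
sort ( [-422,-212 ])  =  [-422, - 212]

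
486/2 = 243  =  243.00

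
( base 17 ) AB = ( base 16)b5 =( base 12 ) 131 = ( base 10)181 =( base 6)501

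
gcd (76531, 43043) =91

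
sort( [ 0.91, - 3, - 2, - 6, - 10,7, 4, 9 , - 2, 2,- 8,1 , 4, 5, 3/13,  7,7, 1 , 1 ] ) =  [ - 10,  -  8 , - 6, - 3, - 2,-2,3/13,  0.91,1 , 1,1, 2,4, 4, 5 , 7,7,7, 9]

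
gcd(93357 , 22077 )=99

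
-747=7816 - 8563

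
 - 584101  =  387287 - 971388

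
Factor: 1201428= 2^2*3^2  *  23^1*1451^1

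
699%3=0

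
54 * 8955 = 483570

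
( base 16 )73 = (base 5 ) 430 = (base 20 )5f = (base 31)3m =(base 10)115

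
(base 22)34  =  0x46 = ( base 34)22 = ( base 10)70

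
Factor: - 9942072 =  - 2^3 * 3^1*7^1*23^1*31^1*83^1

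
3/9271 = 3/9271 = 0.00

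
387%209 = 178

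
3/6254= 3/6254 = 0.00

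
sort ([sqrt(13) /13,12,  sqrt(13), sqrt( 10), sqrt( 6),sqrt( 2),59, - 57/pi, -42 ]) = [ - 42,-57/pi  ,  sqrt( 13)/13, sqrt(2 ), sqrt(6), sqrt( 10),sqrt( 13), 12,  59] 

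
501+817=1318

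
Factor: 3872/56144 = 2/29 = 2^1*29^( - 1)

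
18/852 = 3/142 = 0.02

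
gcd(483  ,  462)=21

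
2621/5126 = 2621/5126=   0.51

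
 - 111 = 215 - 326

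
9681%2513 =2142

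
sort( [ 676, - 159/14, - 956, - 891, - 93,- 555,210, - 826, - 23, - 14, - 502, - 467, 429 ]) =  [ - 956,-891, - 826, - 555  ,-502, - 467,- 93, -23, - 14, - 159/14,  210,429, 676]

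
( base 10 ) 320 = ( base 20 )g0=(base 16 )140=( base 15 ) 165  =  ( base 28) bc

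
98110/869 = 112 + 782/869 =112.90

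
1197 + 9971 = 11168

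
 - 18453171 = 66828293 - 85281464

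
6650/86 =77 + 14/43 = 77.33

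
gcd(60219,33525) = 9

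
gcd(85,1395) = 5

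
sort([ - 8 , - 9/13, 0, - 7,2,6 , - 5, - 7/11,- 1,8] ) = [ - 8, - 7,- 5, - 1,-9/13, - 7/11,0,2, 6, 8]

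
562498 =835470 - 272972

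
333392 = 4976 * 67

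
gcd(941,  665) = 1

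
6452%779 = 220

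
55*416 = 22880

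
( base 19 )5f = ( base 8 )156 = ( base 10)110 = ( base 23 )4I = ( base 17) 68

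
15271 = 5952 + 9319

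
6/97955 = 6/97955 = 0.00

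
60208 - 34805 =25403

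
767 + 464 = 1231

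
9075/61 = 9075/61 = 148.77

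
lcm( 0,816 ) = 0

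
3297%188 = 101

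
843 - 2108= - 1265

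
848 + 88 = 936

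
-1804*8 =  - 14432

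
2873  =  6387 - 3514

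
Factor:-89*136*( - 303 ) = 2^3*3^1*17^1*89^1*101^1 = 3667512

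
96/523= 96/523 = 0.18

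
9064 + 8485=17549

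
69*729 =50301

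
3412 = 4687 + - 1275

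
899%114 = 101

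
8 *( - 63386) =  - 507088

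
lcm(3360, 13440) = 13440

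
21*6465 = 135765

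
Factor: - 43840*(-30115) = 2^6*5^2*19^1  *137^1*317^1=1320241600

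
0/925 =0 = 0.00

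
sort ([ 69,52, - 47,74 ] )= [  -  47,  52,69, 74]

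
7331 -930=6401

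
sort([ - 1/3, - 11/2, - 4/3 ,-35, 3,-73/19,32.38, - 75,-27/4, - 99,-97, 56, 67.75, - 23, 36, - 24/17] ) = [-99, - 97,-75, - 35,-23,-27/4,  -  11/2, - 73/19, - 24/17,-4/3,-1/3,3, 32.38,36, 56, 67.75]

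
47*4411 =207317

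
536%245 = 46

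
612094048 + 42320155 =654414203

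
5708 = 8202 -2494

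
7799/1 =7799 = 7799.00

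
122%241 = 122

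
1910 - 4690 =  -2780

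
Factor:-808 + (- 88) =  - 896 = - 2^7*7^1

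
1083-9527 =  - 8444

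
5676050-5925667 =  - 249617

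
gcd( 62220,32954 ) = 2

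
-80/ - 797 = 80/797=0.10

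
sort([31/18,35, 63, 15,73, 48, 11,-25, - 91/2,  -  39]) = [-91/2, - 39, - 25, 31/18, 11, 15 , 35, 48, 63,73 ]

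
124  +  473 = 597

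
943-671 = 272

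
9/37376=9/37376  =  0.00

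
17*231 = 3927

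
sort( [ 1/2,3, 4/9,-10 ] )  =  [ -10, 4/9, 1/2,3]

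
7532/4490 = 1+1521/2245 =1.68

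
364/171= 2 + 22/171 = 2.13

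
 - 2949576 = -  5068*582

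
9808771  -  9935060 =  - 126289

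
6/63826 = 3/31913 = 0.00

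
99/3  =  33= 33.00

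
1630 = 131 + 1499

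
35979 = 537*67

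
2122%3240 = 2122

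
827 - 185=642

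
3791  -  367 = 3424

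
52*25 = 1300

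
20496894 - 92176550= - 71679656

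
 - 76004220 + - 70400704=-146404924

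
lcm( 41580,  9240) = 83160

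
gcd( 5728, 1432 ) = 1432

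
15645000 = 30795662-15150662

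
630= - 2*( - 315) 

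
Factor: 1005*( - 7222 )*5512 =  - 40006702320 = - 2^4*3^1*5^1*13^1 * 23^1*53^1*67^1*157^1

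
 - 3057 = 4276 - 7333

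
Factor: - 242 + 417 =5^2*7^1 = 175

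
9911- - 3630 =13541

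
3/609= 1/203 = 0.00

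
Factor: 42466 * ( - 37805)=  - 1605427130 = - 2^1*5^1 * 17^1 * 1249^1*7561^1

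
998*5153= 5142694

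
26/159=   26/159= 0.16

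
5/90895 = 1/18179 =0.00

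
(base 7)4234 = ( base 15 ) 69a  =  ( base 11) 113A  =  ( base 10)1495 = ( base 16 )5D7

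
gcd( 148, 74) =74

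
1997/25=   79 + 22/25 = 79.88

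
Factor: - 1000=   -  2^3 * 5^3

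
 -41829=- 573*73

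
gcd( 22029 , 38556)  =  21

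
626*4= 2504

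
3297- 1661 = 1636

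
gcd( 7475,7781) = 1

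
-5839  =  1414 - 7253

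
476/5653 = 476/5653 =0.08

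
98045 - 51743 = 46302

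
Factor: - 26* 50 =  - 1300 = - 2^2*5^2 * 13^1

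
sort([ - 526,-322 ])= [ - 526,-322 ]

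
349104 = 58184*6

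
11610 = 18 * 645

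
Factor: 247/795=3^( - 1)*5^(-1)*13^1 * 19^1*53^( - 1)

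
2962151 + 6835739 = 9797890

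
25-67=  - 42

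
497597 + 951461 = 1449058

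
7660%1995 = 1675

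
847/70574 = 121/10082 = 0.01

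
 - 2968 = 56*( - 53 ) 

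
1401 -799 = 602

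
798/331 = 798/331 = 2.41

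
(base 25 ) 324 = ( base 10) 1929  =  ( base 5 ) 30204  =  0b11110001001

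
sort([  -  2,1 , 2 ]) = [ - 2, 1, 2]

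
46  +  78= 124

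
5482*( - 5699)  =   - 31241918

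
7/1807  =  7/1807  =  0.00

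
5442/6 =907 = 907.00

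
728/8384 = 91/1048=0.09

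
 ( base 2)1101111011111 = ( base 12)4167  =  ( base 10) 7135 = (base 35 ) 5SU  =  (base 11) 53a7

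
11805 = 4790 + 7015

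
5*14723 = 73615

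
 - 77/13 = -77/13 = -5.92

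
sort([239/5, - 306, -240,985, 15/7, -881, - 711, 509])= [-881, - 711,  -  306, - 240, 15/7,239/5, 509,985]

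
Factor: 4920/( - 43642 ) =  - 2460/21821 = - 2^2*3^1 * 5^1*41^1 * 21821^ ( - 1)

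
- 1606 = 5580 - 7186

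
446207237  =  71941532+374265705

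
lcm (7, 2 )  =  14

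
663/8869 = 663/8869 = 0.07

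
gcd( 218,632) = 2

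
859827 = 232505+627322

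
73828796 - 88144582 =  - 14315786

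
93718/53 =1768 + 14/53 = 1768.26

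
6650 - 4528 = 2122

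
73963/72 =1027 + 19/72 = 1027.26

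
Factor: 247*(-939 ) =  - 3^1* 13^1*19^1*313^1 = - 231933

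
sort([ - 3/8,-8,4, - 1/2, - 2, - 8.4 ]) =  [ - 8.4, - 8,-2,-1/2, - 3/8, 4]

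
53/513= 53/513 = 0.10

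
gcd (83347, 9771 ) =1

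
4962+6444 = 11406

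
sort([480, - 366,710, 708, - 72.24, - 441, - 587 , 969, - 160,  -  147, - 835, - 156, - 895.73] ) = [- 895.73, - 835, - 587, - 441,  -  366,  -  160,-156, - 147 ,-72.24,480, 708,710,969] 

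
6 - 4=2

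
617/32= 19 + 9/32 = 19.28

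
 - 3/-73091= 3/73091=0.00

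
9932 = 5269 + 4663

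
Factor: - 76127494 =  - 2^1 * 29^1*1312543^1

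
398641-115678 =282963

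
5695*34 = 193630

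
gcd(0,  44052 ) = 44052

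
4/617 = 4/617=0.01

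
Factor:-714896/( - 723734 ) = 2^3*7^1*11^( - 1) * 13^1 * 67^(-1) = 728/737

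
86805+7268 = 94073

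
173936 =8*21742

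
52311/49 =7473/7 = 1067.57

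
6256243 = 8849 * 707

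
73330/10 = 7333 = 7333.00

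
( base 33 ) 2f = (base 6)213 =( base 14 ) 5b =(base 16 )51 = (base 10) 81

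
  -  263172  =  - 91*2892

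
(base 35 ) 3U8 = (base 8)11175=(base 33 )4be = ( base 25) 7e8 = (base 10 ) 4733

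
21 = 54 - 33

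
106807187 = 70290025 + 36517162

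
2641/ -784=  - 2641/784 = - 3.37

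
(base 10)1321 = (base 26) 1ol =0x529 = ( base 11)AA1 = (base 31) 1BJ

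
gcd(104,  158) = 2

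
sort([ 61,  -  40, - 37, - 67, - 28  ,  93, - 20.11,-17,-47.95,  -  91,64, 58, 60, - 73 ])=[ - 91, - 73, - 67, - 47.95, - 40,  -  37, - 28, - 20.11, - 17,58, 60,61, 64, 93 ] 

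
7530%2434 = 228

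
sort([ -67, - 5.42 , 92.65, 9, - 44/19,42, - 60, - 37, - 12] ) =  [-67, - 60,  -  37, - 12,  -  5.42, - 44/19,9, 42,92.65]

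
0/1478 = 0=0.00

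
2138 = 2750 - 612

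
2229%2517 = 2229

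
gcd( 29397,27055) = 1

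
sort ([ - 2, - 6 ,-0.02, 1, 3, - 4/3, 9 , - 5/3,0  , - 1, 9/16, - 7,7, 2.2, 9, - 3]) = [ - 7, - 6, - 3, - 2, - 5/3, - 4/3, - 1, - 0.02,0, 9/16, 1, 2.2, 3,7, 9, 9 ]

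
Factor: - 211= - 211^1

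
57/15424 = 57/15424 = 0.00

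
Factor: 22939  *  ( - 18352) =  - 420976528 = - 2^4*7^1*29^1*31^1*37^1*113^1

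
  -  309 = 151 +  - 460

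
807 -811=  - 4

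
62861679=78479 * 801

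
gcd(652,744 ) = 4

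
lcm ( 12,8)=24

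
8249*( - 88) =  - 725912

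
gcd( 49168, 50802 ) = 2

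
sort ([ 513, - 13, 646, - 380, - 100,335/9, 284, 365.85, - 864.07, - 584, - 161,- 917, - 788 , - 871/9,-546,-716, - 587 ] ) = [-917,-864.07, - 788, - 716, - 587, - 584, - 546, - 380,- 161, - 100, - 871/9, - 13, 335/9, 284,365.85 , 513,646]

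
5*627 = 3135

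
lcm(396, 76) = 7524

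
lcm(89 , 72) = 6408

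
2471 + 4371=6842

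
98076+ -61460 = 36616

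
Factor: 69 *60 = 2^2*3^2*5^1*23^1 = 4140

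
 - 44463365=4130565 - 48593930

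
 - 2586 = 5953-8539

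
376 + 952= 1328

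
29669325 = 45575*651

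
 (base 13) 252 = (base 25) G5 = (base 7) 1116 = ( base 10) 405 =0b110010101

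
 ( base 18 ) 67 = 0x73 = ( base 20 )5F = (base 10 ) 115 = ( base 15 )7A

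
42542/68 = 21271/34 = 625.62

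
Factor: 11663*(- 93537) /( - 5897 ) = 1090922031/5897 = 3^2*19^1 * 107^1*109^1*547^1*5897^ ( - 1) 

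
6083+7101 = 13184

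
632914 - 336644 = 296270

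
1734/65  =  26+44/65 =26.68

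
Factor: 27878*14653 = 2^1*53^1 * 263^1*14653^1 = 408496334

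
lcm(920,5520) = 5520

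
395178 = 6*65863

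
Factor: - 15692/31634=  - 2^1*3923^1*15817^( - 1) = - 7846/15817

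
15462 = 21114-5652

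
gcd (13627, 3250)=1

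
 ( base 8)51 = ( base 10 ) 41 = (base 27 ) 1E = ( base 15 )2B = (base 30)1b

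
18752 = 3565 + 15187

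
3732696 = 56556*66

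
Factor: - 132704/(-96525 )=2^5*3^( - 3 )*5^( - 2 )*29^1 = 928/675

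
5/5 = 1 = 1.00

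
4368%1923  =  522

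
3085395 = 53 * 58215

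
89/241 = 89/241= 0.37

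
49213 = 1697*29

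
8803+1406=10209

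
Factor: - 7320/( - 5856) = 2^( - 2)*5^1 = 5/4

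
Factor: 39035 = 5^1*37^1*211^1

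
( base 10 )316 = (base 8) 474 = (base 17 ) 11A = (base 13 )1B4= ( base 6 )1244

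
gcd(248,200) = 8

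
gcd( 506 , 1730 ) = 2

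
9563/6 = 1593 + 5/6 = 1593.83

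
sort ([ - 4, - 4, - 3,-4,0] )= [ - 4,-4,- 4, -3,0 ]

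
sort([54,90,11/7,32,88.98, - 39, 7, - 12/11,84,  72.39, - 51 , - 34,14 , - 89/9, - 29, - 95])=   [ - 95, - 51, - 39 , -34, - 29 , - 89/9,-12/11,11/7 , 7,14,32,54 , 72.39,84, 88.98,90 ] 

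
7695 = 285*27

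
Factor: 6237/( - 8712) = -2^( - 3 )*3^2*7^1*11^ ( - 1 ) = -63/88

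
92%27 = 11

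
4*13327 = 53308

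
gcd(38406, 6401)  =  6401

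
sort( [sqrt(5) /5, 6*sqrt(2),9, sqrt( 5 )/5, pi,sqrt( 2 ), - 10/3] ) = [  -  10/3, sqrt( 5 )/5, sqrt( 5)/5,  sqrt(2 ) , pi,6*sqrt( 2 ),9]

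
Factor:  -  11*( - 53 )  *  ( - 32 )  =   - 18656 =-  2^5* 11^1 *53^1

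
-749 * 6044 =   -  4526956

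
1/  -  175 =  - 1/175 = - 0.01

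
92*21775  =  2003300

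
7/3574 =7/3574 = 0.00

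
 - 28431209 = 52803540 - 81234749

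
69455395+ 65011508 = 134466903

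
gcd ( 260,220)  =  20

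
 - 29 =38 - 67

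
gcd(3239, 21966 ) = 1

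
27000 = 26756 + 244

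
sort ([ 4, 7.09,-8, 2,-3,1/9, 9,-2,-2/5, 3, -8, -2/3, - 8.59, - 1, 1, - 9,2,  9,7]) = [ - 9, - 8.59, -8, - 8, - 3,-2 , - 1, - 2/3, -2/5,1/9,  1,2, 2,3,4,7,7.09 , 9 , 9 ]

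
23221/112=207  +  37/112 = 207.33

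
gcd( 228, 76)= 76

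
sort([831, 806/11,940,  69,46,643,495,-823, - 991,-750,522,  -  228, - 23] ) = [ - 991, - 823,-750,-228, - 23, 46, 69,  806/11,495,522,  643,831,940]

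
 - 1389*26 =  - 36114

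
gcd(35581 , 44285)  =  17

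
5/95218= 5/95218 = 0.00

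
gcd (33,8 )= 1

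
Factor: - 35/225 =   -  3^(-2)*5^( - 1)*7^1 = - 7/45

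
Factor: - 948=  - 2^2*3^1*79^1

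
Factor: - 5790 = - 2^1*3^1*5^1* 193^1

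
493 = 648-155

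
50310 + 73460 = 123770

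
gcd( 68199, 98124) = 3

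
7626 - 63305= - 55679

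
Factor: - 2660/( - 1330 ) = 2^1 = 2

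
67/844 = 67/844   =  0.08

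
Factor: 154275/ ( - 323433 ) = -425/891 =- 3^( - 4 )*5^2 *11^ (-1 )*17^1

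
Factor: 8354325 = 3^1*5^2*7^1*15913^1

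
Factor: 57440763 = 3^2*6382307^1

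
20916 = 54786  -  33870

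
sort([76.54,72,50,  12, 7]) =[ 7, 12,50,72, 76.54]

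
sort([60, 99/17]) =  [99/17,  60] 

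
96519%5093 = 4845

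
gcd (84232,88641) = 1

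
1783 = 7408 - 5625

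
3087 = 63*49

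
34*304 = 10336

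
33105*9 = 297945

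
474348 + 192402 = 666750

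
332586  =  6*55431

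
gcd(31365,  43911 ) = 6273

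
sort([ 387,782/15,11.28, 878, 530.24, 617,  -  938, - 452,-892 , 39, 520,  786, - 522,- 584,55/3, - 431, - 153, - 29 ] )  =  [ - 938, - 892,-584, - 522, - 452, - 431, - 153,  -  29,11.28,55/3, 39, 782/15,  387, 520,530.24, 617,  786, 878 ]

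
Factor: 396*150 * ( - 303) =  - 2^3*3^4*5^2*11^1*101^1 = - 17998200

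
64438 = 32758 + 31680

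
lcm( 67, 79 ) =5293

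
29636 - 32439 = -2803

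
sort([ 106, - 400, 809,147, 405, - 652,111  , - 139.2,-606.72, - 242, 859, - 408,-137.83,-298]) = [ - 652,- 606.72, - 408, - 400, - 298 , - 242, - 139.2, -137.83 , 106, 111, 147,  405,809,859]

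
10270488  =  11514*892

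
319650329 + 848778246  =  1168428575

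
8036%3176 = 1684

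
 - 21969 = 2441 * ( - 9) 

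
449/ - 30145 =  - 449/30145 = - 0.01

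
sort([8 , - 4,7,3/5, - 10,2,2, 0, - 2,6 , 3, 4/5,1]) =[ - 10,-4,-2 , 0, 3/5,4/5,1,2,2,3,6,7, 8]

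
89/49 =1 + 40/49 = 1.82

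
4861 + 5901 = 10762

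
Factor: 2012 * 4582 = 2^3*29^1* 79^1*503^1 = 9218984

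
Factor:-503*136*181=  - 2^3*17^1*181^1*503^1= -12381848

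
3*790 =2370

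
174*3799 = 661026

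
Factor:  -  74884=  -  2^2 * 97^1*193^1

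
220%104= 12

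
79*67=5293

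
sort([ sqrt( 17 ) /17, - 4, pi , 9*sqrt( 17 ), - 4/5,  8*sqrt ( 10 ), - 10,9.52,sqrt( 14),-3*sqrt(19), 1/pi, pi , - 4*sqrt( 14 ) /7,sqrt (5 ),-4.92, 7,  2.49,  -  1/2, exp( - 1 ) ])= [-3*  sqrt(19 ),-10, - 4.92, - 4,-4*sqrt(14 ) /7 ,  -  4/5, - 1/2,sqrt( 17) /17 , 1/pi , exp ( - 1),  sqrt( 5), 2.49, pi,pi,sqrt(14), 7, 9.52, 8  *  sqrt( 10), 9*sqrt(17) ]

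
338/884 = 13/34 = 0.38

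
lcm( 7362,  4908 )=14724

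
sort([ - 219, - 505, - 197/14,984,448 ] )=[ - 505, - 219, - 197/14, 448,984]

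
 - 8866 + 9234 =368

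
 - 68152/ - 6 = 34076/3 = 11358.67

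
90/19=90/19= 4.74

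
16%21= 16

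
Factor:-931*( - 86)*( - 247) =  - 2^1*7^2*13^1 * 19^2*43^1 = - 19776302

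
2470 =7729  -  5259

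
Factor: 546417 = 3^2*109^1 * 557^1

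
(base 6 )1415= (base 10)371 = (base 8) 563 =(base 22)gj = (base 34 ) AV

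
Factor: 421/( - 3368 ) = - 1/8= - 2^( - 3)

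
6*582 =3492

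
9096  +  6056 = 15152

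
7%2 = 1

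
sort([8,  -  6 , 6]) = [ - 6, 6, 8 ]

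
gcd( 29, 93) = 1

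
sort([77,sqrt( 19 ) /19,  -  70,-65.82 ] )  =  [ - 70 ,-65.82, sqrt( 19 )/19,77]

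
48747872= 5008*9734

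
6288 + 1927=8215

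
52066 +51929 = 103995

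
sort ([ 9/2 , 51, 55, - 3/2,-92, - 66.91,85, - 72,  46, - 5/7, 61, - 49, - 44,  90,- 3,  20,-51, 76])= [ - 92,-72, - 66.91 , - 51, - 49, - 44, - 3, - 3/2, - 5/7, 9/2, 20, 46,51, 55,  61, 76 , 85, 90 ]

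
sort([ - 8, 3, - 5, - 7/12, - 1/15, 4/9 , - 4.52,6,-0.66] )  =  [-8, - 5, - 4.52, - 0.66, - 7/12, - 1/15,4/9 , 3,6 ]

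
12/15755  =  12/15755 = 0.00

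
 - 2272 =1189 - 3461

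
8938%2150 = 338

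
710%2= 0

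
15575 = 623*25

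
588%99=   93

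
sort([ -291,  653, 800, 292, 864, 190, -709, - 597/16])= [  -  709,-291,  -  597/16, 190,292,653, 800, 864 ] 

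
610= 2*305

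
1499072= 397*3776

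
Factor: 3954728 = 2^3* 494341^1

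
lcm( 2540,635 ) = 2540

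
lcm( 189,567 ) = 567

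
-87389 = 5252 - 92641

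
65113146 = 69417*938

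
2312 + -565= 1747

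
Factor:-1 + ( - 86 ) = -3^1*29^1= - 87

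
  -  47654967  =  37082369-84737336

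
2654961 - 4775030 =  - 2120069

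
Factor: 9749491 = 9749491^1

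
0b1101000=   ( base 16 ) 68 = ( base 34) 32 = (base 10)104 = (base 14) 76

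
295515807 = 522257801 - 226741994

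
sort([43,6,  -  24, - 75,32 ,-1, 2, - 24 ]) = [ - 75,- 24,-24,  -  1  ,  2, 6,32,43 ]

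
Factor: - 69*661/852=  - 2^( - 2)*23^1*71^(-1)*661^1 =- 15203/284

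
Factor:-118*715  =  -84370 = -2^1*5^1*11^1*13^1*59^1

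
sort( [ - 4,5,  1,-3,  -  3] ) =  [ - 4, - 3, - 3 , 1, 5] 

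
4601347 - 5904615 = -1303268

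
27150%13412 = 326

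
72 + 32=104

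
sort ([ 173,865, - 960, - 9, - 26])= [ - 960, - 26, - 9,173 , 865]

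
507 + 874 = 1381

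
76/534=38/267 =0.14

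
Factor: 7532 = 2^2 * 7^1 * 269^1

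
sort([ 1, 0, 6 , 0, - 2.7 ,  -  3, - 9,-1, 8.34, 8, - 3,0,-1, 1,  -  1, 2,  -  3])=[ - 9,  -  3, - 3, - 3,-2.7,-1, - 1, - 1,0 , 0, 0, 1,1,2, 6 , 8,8.34 ]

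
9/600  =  3/200 = 0.01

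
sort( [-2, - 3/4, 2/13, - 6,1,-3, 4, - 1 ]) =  [ -6, - 3, - 2, - 1,-3/4,2/13,1,4] 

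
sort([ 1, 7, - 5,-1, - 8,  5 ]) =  [-8, - 5, - 1,1,5,7] 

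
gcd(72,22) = 2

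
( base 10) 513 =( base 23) M7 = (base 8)1001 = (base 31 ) GH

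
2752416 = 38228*72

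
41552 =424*98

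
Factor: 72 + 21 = 93 = 3^1*31^1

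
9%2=1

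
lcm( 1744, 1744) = 1744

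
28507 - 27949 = 558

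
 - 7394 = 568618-576012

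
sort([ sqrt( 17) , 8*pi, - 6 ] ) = [-6 , sqrt ( 17), 8*pi ]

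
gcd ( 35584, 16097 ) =1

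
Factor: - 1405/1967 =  - 5/7 = - 5^1*7^( - 1) 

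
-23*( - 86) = 1978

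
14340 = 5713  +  8627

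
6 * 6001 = 36006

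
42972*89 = 3824508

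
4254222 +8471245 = 12725467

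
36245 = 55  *659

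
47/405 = 47/405 = 0.12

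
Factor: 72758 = 2^1*7^1 * 5197^1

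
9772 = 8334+1438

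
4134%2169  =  1965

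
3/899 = 3/899 = 0.00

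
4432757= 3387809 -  - 1044948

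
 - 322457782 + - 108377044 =-430834826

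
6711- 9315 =  -  2604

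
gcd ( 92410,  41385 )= 5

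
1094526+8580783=9675309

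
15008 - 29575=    - 14567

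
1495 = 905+590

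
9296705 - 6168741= 3127964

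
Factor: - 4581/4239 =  -509/471 = -3^( - 1 )*157^( - 1 )*509^1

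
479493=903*531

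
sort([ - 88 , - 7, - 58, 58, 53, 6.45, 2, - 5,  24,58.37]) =[- 88, - 58,-7,-5,2,6.45, 24,53, 58, 58.37] 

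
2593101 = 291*8911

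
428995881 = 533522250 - 104526369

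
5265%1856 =1553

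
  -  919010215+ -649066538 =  - 1568076753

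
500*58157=29078500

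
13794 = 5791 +8003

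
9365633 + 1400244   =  10765877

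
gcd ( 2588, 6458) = 2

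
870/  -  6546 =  - 145/1091 = -0.13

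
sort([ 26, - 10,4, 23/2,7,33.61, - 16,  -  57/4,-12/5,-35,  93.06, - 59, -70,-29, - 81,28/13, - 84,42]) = [ - 84  , - 81, - 70, - 59, - 35, - 29, - 16,-57/4, - 10, - 12/5,28/13, 4,7,23/2 , 26,33.61,42, 93.06 ] 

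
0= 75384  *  0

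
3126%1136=854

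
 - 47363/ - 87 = 544 + 35/87  =  544.40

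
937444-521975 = 415469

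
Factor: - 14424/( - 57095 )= 24/95 = 2^3*3^1*5^( - 1)*19^( - 1)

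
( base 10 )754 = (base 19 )21d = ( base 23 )19i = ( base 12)52A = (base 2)1011110010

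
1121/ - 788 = -2 + 455/788 = - 1.42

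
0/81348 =0 = 0.00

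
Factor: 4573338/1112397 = 138586/33709 = 2^1*  7^1*13^( - 1 )*19^1*521^1*2593^( - 1 )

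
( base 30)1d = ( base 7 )61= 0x2B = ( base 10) 43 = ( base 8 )53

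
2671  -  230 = 2441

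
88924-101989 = -13065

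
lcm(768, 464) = 22272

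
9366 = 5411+3955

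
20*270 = 5400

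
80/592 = 5/37  =  0.14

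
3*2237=6711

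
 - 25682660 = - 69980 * 367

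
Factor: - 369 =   -  3^2*41^1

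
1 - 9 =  - 8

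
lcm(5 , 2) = 10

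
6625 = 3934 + 2691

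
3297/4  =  824 + 1/4 = 824.25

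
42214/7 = 6030 + 4/7= 6030.57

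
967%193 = 2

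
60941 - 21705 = 39236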